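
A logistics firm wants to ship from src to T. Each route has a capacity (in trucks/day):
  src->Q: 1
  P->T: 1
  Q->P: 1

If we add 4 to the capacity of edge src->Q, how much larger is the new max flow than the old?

Original max flow = 1.
Even with extra capacity on src->Q, another cut of capacity 1 remains binding.
New max flow = 1. Increase = 0.

0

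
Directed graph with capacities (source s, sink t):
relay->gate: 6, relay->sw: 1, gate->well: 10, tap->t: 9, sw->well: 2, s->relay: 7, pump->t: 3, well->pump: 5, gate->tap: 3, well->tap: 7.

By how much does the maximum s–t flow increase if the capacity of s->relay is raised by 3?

0

Original max flow = 7.
Even with extra capacity on s->relay, another cut of capacity 7 remains binding.
New max flow = 7. Increase = 0.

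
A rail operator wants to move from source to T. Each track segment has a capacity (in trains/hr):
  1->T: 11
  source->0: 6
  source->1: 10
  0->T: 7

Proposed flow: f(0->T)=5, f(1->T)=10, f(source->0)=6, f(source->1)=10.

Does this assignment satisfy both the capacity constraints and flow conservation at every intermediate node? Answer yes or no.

Conservation fails at 0: inflow 6 ≠ outflow 5.

No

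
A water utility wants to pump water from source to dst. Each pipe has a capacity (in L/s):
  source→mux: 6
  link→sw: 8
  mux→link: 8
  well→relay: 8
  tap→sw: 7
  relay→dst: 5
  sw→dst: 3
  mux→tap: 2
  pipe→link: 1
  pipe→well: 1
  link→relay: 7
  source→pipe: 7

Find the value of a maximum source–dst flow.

8

Augment source→pipe→well→relay→dst: bottleneck 1. Total 1.
Augment source→pipe→link→relay→dst: bottleneck 1. Total 2.
Augment source→mux→link→relay→dst: bottleneck 3. Total 5.
Augment source→mux→link→sw→dst: bottleneck 3. Total 8.
No augmenting path remains in the residual graph.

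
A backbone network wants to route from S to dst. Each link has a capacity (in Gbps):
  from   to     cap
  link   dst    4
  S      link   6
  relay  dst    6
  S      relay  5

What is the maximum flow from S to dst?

Augment S->link->dst: bottleneck 4. Total 4.
Augment S->relay->dst: bottleneck 5. Total 9.
No augmenting path remains in the residual graph.

9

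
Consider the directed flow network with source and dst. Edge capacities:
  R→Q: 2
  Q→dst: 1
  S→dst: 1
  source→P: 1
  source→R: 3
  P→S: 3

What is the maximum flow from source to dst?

Augment source→R→Q→dst: bottleneck 1. Total 1.
Augment source→P→S→dst: bottleneck 1. Total 2.
No augmenting path remains in the residual graph.

2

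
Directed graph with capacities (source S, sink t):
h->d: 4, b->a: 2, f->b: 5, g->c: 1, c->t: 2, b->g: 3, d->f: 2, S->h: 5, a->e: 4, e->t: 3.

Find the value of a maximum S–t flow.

Augment S->h->d->f->b->g->c->t: bottleneck 1. Total 1.
Augment S->h->d->f->b->a->e->t: bottleneck 1. Total 2.
No augmenting path remains in the residual graph.

2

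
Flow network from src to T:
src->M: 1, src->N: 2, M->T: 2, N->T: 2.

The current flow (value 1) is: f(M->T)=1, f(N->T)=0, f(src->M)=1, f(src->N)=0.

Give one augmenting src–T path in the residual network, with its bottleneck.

src->N->T, bottleneck 2

Residual along src->N->T: src->N: 2, N->T: 2.
Bottleneck = min = 2.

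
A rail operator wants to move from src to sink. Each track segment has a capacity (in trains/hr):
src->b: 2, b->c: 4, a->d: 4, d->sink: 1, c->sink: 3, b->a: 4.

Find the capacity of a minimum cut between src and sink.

2

Max flow = 2 (via 1 augmenting path).
In the residual at optimum, the set reachable from src is {src}.
Cut edges: src->b (cap 2). Sum = 2.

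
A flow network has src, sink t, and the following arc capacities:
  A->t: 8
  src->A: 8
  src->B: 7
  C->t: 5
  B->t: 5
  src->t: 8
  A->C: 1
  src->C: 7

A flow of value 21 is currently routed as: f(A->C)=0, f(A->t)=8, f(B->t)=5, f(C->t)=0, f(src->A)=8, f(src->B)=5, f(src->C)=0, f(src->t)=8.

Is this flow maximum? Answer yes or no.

No

Residual path src->C->t has bottleneck 5 > 0.
Pushing 5 along it raises the flow to 26, so the given flow is not maximum.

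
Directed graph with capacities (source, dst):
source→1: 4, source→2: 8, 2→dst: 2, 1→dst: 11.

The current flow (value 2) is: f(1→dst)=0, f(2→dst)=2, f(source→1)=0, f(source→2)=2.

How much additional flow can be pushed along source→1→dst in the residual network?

Residual capacities along the path: source→1: 4, 1→dst: 11.
Minimum is 4.

4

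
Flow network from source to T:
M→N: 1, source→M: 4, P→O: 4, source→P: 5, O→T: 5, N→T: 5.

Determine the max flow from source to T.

5

Augment source→P→O→T: bottleneck 4. Total 4.
Augment source→M→N→T: bottleneck 1. Total 5.
No augmenting path remains in the residual graph.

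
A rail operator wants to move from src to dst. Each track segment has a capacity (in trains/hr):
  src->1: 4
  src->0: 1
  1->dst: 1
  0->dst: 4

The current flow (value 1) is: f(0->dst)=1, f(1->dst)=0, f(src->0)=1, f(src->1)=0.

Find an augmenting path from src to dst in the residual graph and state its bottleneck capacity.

Residual along src->1->dst: src->1: 4, 1->dst: 1.
Bottleneck = min = 1.

src->1->dst, bottleneck 1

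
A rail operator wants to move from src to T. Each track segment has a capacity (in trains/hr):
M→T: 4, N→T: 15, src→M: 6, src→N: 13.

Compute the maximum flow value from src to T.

17

Augment src→M→T: bottleneck 4. Total 4.
Augment src→N→T: bottleneck 13. Total 17.
No augmenting path remains in the residual graph.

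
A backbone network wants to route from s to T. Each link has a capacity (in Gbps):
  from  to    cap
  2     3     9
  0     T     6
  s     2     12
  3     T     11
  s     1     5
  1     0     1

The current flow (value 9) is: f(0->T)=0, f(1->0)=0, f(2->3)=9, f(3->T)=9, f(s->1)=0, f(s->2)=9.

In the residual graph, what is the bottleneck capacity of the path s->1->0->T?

1

Residual capacities along the path: s->1: 5, 1->0: 1, 0->T: 6.
Minimum is 1.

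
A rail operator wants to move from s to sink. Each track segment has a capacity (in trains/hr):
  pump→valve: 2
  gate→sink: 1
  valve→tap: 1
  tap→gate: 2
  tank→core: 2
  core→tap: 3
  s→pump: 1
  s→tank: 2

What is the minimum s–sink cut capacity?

Max flow = 1 (via 1 augmenting path).
In the residual at optimum, the set reachable from s is {core, gate, pump, s, tank, tap, valve}.
Cut edges: gate→sink (cap 1). Sum = 1.

1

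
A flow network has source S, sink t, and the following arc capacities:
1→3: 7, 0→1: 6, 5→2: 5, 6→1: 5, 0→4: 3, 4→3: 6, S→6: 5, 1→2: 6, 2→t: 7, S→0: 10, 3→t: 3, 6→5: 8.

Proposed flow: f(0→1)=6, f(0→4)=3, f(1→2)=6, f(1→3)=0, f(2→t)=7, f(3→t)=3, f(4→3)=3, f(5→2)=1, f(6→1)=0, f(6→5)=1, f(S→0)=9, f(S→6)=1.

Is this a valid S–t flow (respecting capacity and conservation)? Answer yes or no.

Every edge has 0 ≤ f(e) ≤ cap(e).
At each intermediate node, inflow equals outflow.

Yes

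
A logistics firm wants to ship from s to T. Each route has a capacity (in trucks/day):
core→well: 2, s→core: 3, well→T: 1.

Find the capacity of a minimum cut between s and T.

1

Max flow = 1 (via 1 augmenting path).
In the residual at optimum, the set reachable from s is {core, s, well}.
Cut edges: well→T (cap 1). Sum = 1.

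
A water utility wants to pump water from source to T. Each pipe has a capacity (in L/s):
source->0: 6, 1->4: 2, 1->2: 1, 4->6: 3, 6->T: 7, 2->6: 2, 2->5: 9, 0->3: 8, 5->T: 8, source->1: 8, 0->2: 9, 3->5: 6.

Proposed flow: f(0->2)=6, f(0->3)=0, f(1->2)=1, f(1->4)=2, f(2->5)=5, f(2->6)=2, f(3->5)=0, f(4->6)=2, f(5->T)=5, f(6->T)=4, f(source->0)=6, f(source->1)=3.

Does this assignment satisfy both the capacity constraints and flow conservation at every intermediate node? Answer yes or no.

Every edge has 0 ≤ f(e) ≤ cap(e).
At each intermediate node, inflow equals outflow.

Yes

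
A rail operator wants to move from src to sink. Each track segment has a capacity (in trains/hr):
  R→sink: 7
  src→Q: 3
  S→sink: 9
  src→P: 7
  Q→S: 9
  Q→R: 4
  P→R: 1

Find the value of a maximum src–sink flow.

Augment src→Q→S→sink: bottleneck 3. Total 3.
Augment src→P→R→sink: bottleneck 1. Total 4.
No augmenting path remains in the residual graph.

4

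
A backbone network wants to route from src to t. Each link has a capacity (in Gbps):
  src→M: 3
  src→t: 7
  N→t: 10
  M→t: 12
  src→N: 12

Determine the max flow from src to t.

Augment src→t: bottleneck 7. Total 7.
Augment src→M→t: bottleneck 3. Total 10.
Augment src→N→t: bottleneck 10. Total 20.
No augmenting path remains in the residual graph.

20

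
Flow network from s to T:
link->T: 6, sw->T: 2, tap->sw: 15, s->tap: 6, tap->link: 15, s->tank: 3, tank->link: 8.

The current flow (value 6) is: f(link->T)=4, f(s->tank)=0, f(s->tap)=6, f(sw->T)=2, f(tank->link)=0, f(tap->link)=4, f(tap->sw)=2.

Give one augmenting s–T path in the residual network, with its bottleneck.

s->tank->link->T, bottleneck 2

Residual along s->tank->link->T: s->tank: 3, tank->link: 8, link->T: 2.
Bottleneck = min = 2.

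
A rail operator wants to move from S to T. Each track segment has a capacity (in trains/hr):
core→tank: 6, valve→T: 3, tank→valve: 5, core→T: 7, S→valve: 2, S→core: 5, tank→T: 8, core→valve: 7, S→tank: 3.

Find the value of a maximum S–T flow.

10

Augment S→core→T: bottleneck 5. Total 5.
Augment S→tank→T: bottleneck 3. Total 8.
Augment S→valve→T: bottleneck 2. Total 10.
No augmenting path remains in the residual graph.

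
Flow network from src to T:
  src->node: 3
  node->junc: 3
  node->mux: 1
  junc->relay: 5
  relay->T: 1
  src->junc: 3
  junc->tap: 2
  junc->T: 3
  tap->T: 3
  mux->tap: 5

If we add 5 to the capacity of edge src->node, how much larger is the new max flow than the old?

1

Original max flow = 6.
After raising cap(src->node), augmenting paths through that edge carry 1 more unit.
New max flow = 7. Increase = 1.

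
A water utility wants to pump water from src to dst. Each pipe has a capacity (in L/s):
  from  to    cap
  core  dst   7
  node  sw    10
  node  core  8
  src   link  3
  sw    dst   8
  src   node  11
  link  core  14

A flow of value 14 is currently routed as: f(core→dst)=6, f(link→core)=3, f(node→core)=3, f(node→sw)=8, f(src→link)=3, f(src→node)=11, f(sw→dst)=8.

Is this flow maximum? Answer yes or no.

Residual reachable from src: {src}; dst is not reachable.
Saturated cut: src→node, src→link with total capacity 14 = current flow value. Flow is maximum.

Yes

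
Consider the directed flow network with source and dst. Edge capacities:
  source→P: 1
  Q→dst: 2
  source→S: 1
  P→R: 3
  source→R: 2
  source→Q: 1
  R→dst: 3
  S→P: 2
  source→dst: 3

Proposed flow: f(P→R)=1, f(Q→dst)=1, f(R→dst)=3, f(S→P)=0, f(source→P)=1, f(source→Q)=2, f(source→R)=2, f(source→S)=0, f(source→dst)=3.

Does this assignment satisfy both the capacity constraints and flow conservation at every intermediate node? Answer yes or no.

Capacity violated on source→Q: flow 2 > capacity 1.

No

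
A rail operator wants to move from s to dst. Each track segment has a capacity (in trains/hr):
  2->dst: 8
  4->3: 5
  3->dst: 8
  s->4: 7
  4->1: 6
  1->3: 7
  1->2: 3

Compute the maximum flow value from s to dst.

Augment s->4->3->dst: bottleneck 5. Total 5.
Augment s->4->1->3->dst: bottleneck 2. Total 7.
No augmenting path remains in the residual graph.

7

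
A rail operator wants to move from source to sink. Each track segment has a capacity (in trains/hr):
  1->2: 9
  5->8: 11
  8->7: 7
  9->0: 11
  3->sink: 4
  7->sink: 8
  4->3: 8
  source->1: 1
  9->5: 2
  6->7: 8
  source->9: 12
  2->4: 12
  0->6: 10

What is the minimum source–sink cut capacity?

Max flow = 9 (via 3 augmenting paths).
In the residual at optimum, the set reachable from source is {0, 5, 6, 7, 8, 9, source}.
Cut edges: source->1 (cap 1), 7->sink (cap 8). Sum = 9.

9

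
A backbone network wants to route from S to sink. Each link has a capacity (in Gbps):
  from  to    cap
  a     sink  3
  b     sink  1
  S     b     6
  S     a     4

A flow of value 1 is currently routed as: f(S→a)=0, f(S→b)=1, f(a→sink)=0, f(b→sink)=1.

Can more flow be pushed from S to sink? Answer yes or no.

Residual path S→a→sink has bottleneck 3 > 0.
Pushing 3 along it raises the flow to 4, so the given flow is not maximum.

Yes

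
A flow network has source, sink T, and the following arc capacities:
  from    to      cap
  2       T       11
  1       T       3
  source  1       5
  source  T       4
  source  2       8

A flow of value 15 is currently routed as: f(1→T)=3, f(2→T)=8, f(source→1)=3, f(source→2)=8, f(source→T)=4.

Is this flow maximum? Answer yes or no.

Yes

Residual reachable from source: {1, source}; T is not reachable.
Saturated cut: source→2, source→T, 1→T with total capacity 15 = current flow value. Flow is maximum.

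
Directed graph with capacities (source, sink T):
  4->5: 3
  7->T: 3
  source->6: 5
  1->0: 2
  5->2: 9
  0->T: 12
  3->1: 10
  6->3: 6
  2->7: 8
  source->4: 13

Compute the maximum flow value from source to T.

5

Augment source->6->3->1->0->T: bottleneck 2. Total 2.
Augment source->4->5->2->7->T: bottleneck 3. Total 5.
No augmenting path remains in the residual graph.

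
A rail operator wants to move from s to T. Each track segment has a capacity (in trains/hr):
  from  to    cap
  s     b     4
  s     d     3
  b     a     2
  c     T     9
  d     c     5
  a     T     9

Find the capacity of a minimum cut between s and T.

5

Max flow = 5 (via 2 augmenting paths).
In the residual at optimum, the set reachable from s is {b, s}.
Cut edges: b->a (cap 2), s->d (cap 3). Sum = 5.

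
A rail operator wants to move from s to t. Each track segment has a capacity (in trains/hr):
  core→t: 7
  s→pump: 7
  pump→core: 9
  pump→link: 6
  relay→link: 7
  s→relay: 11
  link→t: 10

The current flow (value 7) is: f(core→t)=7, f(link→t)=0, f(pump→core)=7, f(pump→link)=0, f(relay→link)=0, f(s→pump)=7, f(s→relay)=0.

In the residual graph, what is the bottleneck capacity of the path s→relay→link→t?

7

Residual capacities along the path: s→relay: 11, relay→link: 7, link→t: 10.
Minimum is 7.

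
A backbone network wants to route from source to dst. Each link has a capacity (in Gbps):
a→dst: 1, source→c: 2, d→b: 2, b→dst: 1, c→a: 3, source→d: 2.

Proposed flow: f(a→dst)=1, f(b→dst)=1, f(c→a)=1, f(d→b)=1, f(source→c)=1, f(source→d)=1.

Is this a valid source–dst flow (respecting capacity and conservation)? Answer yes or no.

Every edge has 0 ≤ f(e) ≤ cap(e).
At each intermediate node, inflow equals outflow.

Yes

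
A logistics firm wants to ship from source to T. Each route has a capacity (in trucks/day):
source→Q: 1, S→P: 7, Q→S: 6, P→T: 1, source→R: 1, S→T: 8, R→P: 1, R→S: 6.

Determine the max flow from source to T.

2

Augment source→Q→S→T: bottleneck 1. Total 1.
Augment source→R→S→T: bottleneck 1. Total 2.
No augmenting path remains in the residual graph.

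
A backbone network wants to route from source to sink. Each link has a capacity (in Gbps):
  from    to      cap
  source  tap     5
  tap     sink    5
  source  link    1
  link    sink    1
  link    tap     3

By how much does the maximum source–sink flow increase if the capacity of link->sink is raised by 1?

Original max flow = 6.
Edge link->sink does not cross the min cut (source side {source}), so extra capacity there cannot help.
New max flow = 6. Increase = 0.

0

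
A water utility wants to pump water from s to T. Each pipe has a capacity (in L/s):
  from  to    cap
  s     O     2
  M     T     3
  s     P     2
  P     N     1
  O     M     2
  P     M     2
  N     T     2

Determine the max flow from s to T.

Augment s->O->M->T: bottleneck 2. Total 2.
Augment s->P->M->T: bottleneck 1. Total 3.
Augment s->P->N->T: bottleneck 1. Total 4.
No augmenting path remains in the residual graph.

4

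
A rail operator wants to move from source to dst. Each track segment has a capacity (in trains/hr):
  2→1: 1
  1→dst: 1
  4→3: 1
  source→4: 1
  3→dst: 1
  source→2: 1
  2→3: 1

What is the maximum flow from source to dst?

Augment source→2→1→dst: bottleneck 1. Total 1.
Augment source→4→3→dst: bottleneck 1. Total 2.
No augmenting path remains in the residual graph.

2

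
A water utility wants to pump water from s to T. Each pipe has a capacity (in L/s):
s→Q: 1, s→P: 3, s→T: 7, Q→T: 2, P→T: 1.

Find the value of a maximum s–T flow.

Augment s→T: bottleneck 7. Total 7.
Augment s→P→T: bottleneck 1. Total 8.
Augment s→Q→T: bottleneck 1. Total 9.
No augmenting path remains in the residual graph.

9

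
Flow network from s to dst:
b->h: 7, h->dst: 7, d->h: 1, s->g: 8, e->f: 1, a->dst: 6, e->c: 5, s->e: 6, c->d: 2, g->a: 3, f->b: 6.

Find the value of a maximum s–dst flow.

5

Augment s->g->a->dst: bottleneck 3. Total 3.
Augment s->e->f->b->h->dst: bottleneck 1. Total 4.
Augment s->e->c->d->h->dst: bottleneck 1. Total 5.
No augmenting path remains in the residual graph.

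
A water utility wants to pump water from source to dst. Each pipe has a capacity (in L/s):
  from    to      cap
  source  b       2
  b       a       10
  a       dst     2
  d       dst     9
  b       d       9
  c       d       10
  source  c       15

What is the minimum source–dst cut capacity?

Max flow = 11 (via 2 augmenting paths).
In the residual at optimum, the set reachable from source is {c, d, source}.
Cut edges: source→b (cap 2), d→dst (cap 9). Sum = 11.

11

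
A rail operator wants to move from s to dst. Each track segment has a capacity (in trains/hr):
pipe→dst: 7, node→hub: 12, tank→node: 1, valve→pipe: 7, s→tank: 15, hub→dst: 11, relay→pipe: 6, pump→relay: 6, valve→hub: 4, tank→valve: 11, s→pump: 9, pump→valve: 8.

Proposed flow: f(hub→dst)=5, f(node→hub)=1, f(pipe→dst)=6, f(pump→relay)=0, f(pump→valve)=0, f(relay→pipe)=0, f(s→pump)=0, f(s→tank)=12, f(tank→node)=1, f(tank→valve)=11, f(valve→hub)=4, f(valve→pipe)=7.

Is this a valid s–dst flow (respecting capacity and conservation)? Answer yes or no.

Conservation fails at pipe: inflow 7 ≠ outflow 6.

No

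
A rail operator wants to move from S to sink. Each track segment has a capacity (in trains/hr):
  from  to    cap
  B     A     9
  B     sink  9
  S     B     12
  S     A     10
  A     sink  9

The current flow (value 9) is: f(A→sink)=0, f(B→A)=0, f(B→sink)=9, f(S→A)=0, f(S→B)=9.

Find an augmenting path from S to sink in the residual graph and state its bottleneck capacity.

S→A→sink, bottleneck 9

Residual along S→A→sink: S→A: 10, A→sink: 9.
Bottleneck = min = 9.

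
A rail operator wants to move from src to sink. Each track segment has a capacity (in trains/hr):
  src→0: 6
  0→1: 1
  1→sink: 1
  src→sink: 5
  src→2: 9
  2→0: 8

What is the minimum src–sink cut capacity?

Max flow = 6 (via 2 augmenting paths).
In the residual at optimum, the set reachable from src is {0, 2, src}.
Cut edges: src→sink (cap 5), 0→1 (cap 1). Sum = 6.

6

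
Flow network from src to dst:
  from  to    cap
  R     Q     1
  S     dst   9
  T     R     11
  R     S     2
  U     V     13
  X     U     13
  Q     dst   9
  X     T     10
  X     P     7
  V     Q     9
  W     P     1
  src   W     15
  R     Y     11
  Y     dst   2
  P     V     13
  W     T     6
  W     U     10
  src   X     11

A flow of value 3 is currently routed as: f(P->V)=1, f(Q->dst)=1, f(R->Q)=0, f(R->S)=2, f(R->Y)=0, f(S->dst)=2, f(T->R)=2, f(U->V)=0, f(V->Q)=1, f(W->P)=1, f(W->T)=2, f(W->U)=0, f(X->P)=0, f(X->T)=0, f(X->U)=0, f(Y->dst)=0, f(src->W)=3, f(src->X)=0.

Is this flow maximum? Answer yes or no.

No

Residual path src->W->T->R->Y->dst has bottleneck 2 > 0.
Pushing 2 along it raises the flow to 5, so the given flow is not maximum.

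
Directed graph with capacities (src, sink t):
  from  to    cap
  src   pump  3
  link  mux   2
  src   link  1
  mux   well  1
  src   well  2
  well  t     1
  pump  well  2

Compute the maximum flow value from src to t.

1

Augment src->well->t: bottleneck 1. Total 1.
No augmenting path remains in the residual graph.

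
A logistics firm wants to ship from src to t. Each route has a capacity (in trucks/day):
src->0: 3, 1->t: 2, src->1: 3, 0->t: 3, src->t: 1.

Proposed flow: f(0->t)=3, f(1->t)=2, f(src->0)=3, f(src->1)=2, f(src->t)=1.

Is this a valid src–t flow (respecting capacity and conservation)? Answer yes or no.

Every edge has 0 ≤ f(e) ≤ cap(e).
At each intermediate node, inflow equals outflow.

Yes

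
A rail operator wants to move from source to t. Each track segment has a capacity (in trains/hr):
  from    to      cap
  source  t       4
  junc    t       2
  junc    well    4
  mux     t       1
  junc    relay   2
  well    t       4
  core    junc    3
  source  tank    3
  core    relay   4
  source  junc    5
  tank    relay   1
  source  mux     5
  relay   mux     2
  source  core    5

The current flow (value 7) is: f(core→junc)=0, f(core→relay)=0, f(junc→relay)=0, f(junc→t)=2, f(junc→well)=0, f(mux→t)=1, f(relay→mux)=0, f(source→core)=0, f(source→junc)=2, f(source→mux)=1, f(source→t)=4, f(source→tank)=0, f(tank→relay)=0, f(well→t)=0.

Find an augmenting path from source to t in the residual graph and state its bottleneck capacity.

Residual along source→junc→well→t: source→junc: 3, junc→well: 4, well→t: 4.
Bottleneck = min = 3.

source→junc→well→t, bottleneck 3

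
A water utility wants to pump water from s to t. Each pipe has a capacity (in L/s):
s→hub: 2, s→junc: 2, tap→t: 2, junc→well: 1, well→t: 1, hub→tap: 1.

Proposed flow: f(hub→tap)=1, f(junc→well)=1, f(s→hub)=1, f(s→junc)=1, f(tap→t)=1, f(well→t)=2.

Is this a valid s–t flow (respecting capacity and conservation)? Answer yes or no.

No

Capacity violated on well→t: flow 2 > capacity 1.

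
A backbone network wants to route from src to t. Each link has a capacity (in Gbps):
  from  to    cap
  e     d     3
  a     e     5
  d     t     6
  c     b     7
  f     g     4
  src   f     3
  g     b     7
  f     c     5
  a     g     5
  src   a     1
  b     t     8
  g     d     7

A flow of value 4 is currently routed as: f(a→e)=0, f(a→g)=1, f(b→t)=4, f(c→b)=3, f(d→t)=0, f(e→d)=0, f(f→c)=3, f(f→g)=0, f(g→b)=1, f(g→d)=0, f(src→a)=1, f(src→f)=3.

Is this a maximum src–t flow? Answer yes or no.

Yes

Residual reachable from src: {src}; t is not reachable.
Saturated cut: src→f, src→a with total capacity 4 = current flow value. Flow is maximum.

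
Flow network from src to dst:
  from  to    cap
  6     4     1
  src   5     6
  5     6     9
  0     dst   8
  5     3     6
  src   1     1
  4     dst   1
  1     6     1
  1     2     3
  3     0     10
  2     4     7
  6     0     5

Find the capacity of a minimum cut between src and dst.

Max flow = 7 (via 3 augmenting paths).
In the residual at optimum, the set reachable from src is {src}.
Cut edges: src->1 (cap 1), src->5 (cap 6). Sum = 7.

7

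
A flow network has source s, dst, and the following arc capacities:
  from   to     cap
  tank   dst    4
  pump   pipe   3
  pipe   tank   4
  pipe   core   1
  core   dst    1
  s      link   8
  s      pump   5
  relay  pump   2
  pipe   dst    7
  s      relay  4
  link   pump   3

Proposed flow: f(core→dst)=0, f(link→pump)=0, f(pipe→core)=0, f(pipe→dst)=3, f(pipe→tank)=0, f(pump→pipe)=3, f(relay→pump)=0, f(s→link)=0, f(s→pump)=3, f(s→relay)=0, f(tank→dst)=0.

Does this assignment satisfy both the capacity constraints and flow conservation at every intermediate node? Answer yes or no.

Yes

Every edge has 0 ≤ f(e) ≤ cap(e).
At each intermediate node, inflow equals outflow.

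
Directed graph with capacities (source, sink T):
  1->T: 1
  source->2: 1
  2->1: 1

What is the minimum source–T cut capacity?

Max flow = 1 (via 1 augmenting path).
In the residual at optimum, the set reachable from source is {source}.
Cut edges: source->2 (cap 1). Sum = 1.

1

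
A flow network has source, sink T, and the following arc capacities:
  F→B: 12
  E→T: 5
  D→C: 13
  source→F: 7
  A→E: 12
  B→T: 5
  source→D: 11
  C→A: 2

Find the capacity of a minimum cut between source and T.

7

Max flow = 7 (via 2 augmenting paths).
In the residual at optimum, the set reachable from source is {B, C, D, F, source}.
Cut edges: C→A (cap 2), B→T (cap 5). Sum = 7.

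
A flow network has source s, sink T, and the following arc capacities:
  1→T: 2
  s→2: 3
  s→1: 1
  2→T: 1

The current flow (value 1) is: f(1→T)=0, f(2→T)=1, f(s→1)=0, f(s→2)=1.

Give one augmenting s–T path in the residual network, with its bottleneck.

s→1→T, bottleneck 1

Residual along s→1→T: s→1: 1, 1→T: 2.
Bottleneck = min = 1.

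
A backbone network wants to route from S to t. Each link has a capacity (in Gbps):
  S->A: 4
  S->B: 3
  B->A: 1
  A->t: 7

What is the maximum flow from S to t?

Augment S->A->t: bottleneck 4. Total 4.
Augment S->B->A->t: bottleneck 1. Total 5.
No augmenting path remains in the residual graph.

5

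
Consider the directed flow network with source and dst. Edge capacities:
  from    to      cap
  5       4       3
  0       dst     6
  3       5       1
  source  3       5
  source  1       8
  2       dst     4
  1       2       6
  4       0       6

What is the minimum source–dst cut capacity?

5

Max flow = 5 (via 2 augmenting paths).
In the residual at optimum, the set reachable from source is {1, 2, 3, source}.
Cut edges: 3→5 (cap 1), 2→dst (cap 4). Sum = 5.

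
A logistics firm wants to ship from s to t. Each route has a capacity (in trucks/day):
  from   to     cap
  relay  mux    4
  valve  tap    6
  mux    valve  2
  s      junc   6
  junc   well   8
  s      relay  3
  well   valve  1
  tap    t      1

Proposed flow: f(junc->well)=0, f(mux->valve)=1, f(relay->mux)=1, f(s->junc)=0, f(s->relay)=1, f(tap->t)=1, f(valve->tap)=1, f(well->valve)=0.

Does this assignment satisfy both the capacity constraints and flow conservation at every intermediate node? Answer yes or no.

Every edge has 0 ≤ f(e) ≤ cap(e).
At each intermediate node, inflow equals outflow.

Yes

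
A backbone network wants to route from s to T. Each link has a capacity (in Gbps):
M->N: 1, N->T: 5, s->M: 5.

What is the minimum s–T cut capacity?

1

Max flow = 1 (via 1 augmenting path).
In the residual at optimum, the set reachable from s is {M, s}.
Cut edges: M->N (cap 1). Sum = 1.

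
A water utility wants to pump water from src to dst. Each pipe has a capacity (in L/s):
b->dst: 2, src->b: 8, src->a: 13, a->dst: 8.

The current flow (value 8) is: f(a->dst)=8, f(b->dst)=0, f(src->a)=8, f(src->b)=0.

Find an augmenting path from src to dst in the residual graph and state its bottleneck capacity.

src->b->dst, bottleneck 2

Residual along src->b->dst: src->b: 8, b->dst: 2.
Bottleneck = min = 2.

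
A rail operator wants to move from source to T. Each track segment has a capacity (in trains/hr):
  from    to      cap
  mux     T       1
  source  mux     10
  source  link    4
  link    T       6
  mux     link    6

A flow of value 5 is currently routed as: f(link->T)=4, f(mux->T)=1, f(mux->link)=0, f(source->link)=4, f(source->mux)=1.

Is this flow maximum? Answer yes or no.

Residual path source->mux->link->T has bottleneck 2 > 0.
Pushing 2 along it raises the flow to 7, so the given flow is not maximum.

No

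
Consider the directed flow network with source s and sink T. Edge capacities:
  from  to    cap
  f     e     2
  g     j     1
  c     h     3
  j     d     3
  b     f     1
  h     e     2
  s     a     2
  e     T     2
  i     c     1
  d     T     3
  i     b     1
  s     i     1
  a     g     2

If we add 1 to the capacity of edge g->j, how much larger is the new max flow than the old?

1

Original max flow = 2.
After raising cap(g->j), augmenting paths through that edge carry 1 more unit.
New max flow = 3. Increase = 1.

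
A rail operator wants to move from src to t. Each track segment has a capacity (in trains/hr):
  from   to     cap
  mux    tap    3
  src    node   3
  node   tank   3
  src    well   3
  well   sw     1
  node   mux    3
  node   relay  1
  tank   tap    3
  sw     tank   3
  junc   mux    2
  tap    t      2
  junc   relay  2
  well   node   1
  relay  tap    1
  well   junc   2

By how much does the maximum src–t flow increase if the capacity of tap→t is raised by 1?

Original max flow = 2.
After raising cap(tap→t), augmenting paths through that edge carry 1 more unit.
New max flow = 3. Increase = 1.

1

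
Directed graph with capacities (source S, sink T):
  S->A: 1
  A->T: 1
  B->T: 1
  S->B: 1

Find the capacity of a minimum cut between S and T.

2

Max flow = 2 (via 2 augmenting paths).
In the residual at optimum, the set reachable from S is {S}.
Cut edges: S->B (cap 1), S->A (cap 1). Sum = 2.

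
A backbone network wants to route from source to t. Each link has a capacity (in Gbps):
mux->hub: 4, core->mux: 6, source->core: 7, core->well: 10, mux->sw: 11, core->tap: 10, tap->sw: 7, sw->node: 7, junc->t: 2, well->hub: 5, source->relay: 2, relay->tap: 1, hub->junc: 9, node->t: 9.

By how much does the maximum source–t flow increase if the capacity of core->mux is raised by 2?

Original max flow = 8.
Edge core->mux does not cross the min cut (source side {relay, source}), so extra capacity there cannot help.
New max flow = 8. Increase = 0.

0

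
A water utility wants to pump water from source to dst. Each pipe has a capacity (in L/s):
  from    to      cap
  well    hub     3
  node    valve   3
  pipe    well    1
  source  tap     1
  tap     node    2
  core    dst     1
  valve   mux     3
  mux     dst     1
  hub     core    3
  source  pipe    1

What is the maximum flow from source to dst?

2

Augment source->tap->node->valve->mux->dst: bottleneck 1. Total 1.
Augment source->pipe->well->hub->core->dst: bottleneck 1. Total 2.
No augmenting path remains in the residual graph.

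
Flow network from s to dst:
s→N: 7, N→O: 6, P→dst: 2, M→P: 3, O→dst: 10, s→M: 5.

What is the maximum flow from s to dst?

8

Augment s→M→P→dst: bottleneck 2. Total 2.
Augment s→N→O→dst: bottleneck 6. Total 8.
No augmenting path remains in the residual graph.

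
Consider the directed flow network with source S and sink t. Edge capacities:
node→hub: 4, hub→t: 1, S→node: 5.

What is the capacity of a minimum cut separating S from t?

1

Max flow = 1 (via 1 augmenting path).
In the residual at optimum, the set reachable from S is {S, hub, node}.
Cut edges: hub→t (cap 1). Sum = 1.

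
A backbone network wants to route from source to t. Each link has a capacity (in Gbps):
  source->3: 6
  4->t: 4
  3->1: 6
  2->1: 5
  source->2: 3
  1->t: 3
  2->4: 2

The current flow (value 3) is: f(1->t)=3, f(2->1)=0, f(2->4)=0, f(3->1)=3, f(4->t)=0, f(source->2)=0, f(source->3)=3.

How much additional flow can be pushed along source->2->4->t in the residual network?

2

Residual capacities along the path: source->2: 3, 2->4: 2, 4->t: 4.
Minimum is 2.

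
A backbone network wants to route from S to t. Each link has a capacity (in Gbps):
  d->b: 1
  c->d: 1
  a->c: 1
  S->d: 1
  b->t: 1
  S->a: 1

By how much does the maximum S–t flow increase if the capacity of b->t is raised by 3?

0

Original max flow = 1.
Edge b->t does not cross the min cut (source side {S, a, c, d}), so extra capacity there cannot help.
New max flow = 1. Increase = 0.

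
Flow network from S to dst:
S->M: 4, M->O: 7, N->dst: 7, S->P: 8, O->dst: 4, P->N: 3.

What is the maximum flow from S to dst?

Augment S->M->O->dst: bottleneck 4. Total 4.
Augment S->P->N->dst: bottleneck 3. Total 7.
No augmenting path remains in the residual graph.

7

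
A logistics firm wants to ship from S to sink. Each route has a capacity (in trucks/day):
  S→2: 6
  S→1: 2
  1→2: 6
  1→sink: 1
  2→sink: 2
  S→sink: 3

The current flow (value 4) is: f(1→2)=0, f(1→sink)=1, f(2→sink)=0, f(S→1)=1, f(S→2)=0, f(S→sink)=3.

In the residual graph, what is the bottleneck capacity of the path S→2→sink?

2

Residual capacities along the path: S→2: 6, 2→sink: 2.
Minimum is 2.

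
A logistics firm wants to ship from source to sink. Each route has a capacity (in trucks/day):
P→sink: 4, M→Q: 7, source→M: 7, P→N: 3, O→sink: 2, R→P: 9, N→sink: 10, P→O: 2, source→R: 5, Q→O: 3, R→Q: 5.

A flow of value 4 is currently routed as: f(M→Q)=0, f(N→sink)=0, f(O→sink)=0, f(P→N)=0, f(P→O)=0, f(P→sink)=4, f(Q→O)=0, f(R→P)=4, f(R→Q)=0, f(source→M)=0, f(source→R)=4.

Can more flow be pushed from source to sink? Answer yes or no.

Residual path source→R→Q→O→sink has bottleneck 1 > 0.
Pushing 1 along it raises the flow to 5, so the given flow is not maximum.

Yes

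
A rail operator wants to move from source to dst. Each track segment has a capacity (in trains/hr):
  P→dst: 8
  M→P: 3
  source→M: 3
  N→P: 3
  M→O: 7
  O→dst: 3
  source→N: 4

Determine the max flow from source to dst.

6

Augment source→N→P→dst: bottleneck 3. Total 3.
Augment source→M→P→dst: bottleneck 3. Total 6.
No augmenting path remains in the residual graph.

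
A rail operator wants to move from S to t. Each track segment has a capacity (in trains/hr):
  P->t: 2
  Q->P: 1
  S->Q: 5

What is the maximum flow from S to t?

Augment S->Q->P->t: bottleneck 1. Total 1.
No augmenting path remains in the residual graph.

1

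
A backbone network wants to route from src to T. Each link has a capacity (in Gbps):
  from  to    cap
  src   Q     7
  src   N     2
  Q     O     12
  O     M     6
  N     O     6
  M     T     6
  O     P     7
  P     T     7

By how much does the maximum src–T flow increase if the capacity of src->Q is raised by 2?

Original max flow = 9.
After raising cap(src->Q), augmenting paths through that edge carry 2 more units.
New max flow = 11. Increase = 2.

2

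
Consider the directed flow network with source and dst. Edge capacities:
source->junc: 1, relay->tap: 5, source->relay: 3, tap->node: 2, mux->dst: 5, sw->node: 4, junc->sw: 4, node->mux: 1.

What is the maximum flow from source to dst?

1

Augment source->junc->sw->node->mux->dst: bottleneck 1. Total 1.
No augmenting path remains in the residual graph.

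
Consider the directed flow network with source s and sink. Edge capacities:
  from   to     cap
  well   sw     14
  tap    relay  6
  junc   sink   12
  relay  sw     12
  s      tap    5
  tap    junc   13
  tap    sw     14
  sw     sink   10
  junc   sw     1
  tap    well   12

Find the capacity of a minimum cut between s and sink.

Max flow = 5 (via 1 augmenting path).
In the residual at optimum, the set reachable from s is {s}.
Cut edges: s->tap (cap 5). Sum = 5.

5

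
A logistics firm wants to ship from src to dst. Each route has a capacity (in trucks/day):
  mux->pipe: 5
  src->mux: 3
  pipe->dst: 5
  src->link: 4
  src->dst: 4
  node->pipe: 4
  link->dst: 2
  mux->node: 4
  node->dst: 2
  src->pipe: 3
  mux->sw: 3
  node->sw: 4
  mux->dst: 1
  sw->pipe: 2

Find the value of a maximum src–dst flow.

12

Augment src->dst: bottleneck 4. Total 4.
Augment src->mux->dst: bottleneck 1. Total 5.
Augment src->pipe->dst: bottleneck 3. Total 8.
Augment src->link->dst: bottleneck 2. Total 10.
Augment src->mux->node->dst: bottleneck 2. Total 12.
No augmenting path remains in the residual graph.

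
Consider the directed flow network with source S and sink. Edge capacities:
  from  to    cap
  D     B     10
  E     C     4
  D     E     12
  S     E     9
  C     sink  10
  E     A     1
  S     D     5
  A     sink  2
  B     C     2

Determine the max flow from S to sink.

7

Augment S→E→C→sink: bottleneck 4. Total 4.
Augment S→E→A→sink: bottleneck 1. Total 5.
Augment S→D→B→C→sink: bottleneck 2. Total 7.
No augmenting path remains in the residual graph.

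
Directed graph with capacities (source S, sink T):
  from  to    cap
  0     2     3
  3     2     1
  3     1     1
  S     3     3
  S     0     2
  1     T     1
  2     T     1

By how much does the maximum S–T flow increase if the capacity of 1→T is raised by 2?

Original max flow = 2.
Edge 1→T does not cross the min cut (source side {0, 2, 3, S}), so extra capacity there cannot help.
New max flow = 2. Increase = 0.

0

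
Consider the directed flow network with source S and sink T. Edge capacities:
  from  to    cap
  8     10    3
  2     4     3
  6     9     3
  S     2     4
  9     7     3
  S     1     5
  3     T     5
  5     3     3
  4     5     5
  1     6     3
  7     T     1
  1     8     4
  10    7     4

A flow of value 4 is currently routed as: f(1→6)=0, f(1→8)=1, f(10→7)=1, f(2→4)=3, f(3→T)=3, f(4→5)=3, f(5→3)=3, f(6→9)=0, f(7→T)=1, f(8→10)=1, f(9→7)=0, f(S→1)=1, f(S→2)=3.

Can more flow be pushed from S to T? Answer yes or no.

No

Residual reachable from S: {1, 10, 2, 6, 7, 8, 9, S}; T is not reachable.
Saturated cut: 2→4, 7→T with total capacity 4 = current flow value. Flow is maximum.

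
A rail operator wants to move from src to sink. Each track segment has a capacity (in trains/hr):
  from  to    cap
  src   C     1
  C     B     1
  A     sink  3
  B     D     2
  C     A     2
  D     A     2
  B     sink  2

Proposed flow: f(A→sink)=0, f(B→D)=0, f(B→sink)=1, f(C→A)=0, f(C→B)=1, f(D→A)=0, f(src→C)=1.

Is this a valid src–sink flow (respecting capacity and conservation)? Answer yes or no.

Every edge has 0 ≤ f(e) ≤ cap(e).
At each intermediate node, inflow equals outflow.

Yes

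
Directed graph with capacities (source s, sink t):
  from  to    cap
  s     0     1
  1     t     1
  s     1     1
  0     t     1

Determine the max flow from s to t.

2

Augment s→0→t: bottleneck 1. Total 1.
Augment s→1→t: bottleneck 1. Total 2.
No augmenting path remains in the residual graph.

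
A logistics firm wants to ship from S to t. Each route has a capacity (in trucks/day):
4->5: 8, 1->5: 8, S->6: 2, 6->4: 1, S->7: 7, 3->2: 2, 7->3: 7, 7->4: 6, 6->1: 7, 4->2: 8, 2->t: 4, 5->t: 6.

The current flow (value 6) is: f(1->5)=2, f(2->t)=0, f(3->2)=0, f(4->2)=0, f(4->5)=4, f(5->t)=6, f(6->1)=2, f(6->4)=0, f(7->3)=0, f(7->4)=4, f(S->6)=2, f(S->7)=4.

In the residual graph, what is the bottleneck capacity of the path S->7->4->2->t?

Residual capacities along the path: S->7: 3, 7->4: 2, 4->2: 8, 2->t: 4.
Minimum is 2.

2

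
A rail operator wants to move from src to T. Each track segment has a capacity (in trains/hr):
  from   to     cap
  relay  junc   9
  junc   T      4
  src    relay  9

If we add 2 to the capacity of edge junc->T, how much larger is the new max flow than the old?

2

Original max flow = 4.
After raising cap(junc->T), augmenting paths through that edge carry 2 more units.
New max flow = 6. Increase = 2.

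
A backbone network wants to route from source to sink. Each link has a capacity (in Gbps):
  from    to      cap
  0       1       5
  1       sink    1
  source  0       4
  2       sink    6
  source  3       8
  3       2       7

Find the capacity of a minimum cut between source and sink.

7

Max flow = 7 (via 2 augmenting paths).
In the residual at optimum, the set reachable from source is {0, 1, 2, 3, source}.
Cut edges: 2→sink (cap 6), 1→sink (cap 1). Sum = 7.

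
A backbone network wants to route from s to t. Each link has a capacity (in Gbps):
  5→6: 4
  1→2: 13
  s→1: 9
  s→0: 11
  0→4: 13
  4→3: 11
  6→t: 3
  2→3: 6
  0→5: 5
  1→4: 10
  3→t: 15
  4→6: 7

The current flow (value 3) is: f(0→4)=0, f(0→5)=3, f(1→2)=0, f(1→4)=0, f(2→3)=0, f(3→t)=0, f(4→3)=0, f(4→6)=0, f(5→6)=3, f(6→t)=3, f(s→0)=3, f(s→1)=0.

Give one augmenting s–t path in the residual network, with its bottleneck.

Residual along s→0→4→3→t: s→0: 8, 0→4: 13, 4→3: 11, 3→t: 15.
Bottleneck = min = 8.

s→0→4→3→t, bottleneck 8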